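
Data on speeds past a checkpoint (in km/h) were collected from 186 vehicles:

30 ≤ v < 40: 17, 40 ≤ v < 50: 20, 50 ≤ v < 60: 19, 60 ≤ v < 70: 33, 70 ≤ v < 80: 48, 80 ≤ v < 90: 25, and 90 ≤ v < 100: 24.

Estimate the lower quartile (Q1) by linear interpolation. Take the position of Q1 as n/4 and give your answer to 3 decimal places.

Cumulative frequencies: 17, 37, 56, 89, 137, 162, 186
n = 186; position = n/4 = 46.5.
This falls in the class 50 ≤ v < 60: L = 50, F = 37, f = 19, h = 10.
Lower quartile ≈ 50 + ((46.5 − 37) / 19) × 10 = 55.0000

55.000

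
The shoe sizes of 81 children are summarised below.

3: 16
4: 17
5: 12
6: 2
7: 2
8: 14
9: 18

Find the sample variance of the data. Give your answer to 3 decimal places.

Values: 3, 4, 5, 6, 7, 8, 9
n = 81, Σfx = 476, mean = 5.8765
Σfx² = 3240
Σf(x − x̄)² = Σfx² − (Σfx)²/n = 3240 − 476²/81 = 442.7654
Sample variance = 442.7654 / 80 = 5.5346

5.535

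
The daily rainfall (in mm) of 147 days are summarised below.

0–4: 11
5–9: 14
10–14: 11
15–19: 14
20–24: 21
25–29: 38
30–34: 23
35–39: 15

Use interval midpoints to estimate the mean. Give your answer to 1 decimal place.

Midpoints: 2, 7, 12, 17, 22, 27, 32, 37
Σfm = 11×2 + 14×7 + 11×12 + 14×17 + 21×22 + 38×27 + 23×32 + 15×37 = 3269
n = Σf = 147
Mean = 3269 / 147 = 22.2381

22.2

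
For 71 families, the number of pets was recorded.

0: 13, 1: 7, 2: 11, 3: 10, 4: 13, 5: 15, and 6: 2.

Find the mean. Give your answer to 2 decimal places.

Values: 0, 1, 2, 3, 4, 5, 6
Σfx = 13×0 + 7×1 + 11×2 + 10×3 + 13×4 + 15×5 + 2×6 = 198
n = Σf = 71
Mean = 198 / 71 = 2.7887

2.79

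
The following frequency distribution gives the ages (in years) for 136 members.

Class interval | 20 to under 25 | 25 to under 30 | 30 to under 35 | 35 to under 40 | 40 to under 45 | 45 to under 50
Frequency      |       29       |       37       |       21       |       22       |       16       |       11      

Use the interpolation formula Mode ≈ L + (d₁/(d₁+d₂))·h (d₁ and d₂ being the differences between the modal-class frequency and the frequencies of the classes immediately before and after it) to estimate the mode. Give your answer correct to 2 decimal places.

Modal class: 25 to under 30 (highest frequency 37).
d₁ = 37 − 29 = 8, d₂ = 37 − 21 = 16
Mode ≈ 25 + (8/(8+16)) × 5 = 25 + 1.6667 = 26.6667

26.67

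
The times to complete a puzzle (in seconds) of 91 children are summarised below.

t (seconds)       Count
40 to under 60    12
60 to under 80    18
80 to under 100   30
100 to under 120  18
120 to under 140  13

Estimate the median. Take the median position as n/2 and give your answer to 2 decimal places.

Cumulative frequencies: 12, 30, 60, 78, 91
n = 91; position = n/2 = 45.5.
This falls in the class 80 to under 100: L = 80, F = 30, f = 30, h = 20.
Median ≈ 80 + ((45.5 − 30) / 30) × 20 = 90.3333

90.33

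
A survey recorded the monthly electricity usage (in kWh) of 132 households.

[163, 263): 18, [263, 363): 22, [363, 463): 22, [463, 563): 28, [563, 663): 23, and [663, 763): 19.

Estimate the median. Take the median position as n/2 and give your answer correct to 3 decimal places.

477.286

Cumulative frequencies: 18, 40, 62, 90, 113, 132
n = 132; position = n/2 = 66.
This falls in the class [463, 563): L = 463, F = 62, f = 28, h = 100.
Median ≈ 463 + ((66 − 62) / 28) × 100 = 477.2857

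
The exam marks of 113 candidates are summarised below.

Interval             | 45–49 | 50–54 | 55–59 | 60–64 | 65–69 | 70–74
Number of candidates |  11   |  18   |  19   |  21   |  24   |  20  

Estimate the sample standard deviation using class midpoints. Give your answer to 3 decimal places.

8.030

Midpoints: 47, 52, 57, 62, 67, 72
n = 113, Σfm = 6886, mean = 60.9381
Σfm² = 426842
Σf(m − x̄)² = Σfm² − (Σfm)²/n = 426842 − 6886²/113 = 7222.5664
Sample variance = 7222.5664 / 112 = 64.4872
Standard deviation = √64.4872 = 8.0304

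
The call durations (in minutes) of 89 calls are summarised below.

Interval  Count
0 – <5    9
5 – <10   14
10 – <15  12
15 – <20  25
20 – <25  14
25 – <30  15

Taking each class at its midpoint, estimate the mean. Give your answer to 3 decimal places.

Midpoints: 2.5, 7.5, 12.5, 17.5, 22.5, 27.5
Σfm = 9×2.5 + 14×7.5 + 12×12.5 + 25×17.5 + 14×22.5 + 15×27.5 = 1442.5
n = Σf = 89
Mean = 1442.5 / 89 = 16.2079

16.208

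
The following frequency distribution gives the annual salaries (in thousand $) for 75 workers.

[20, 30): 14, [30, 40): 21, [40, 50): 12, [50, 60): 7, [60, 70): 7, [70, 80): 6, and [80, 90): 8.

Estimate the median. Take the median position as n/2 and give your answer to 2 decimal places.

Cumulative frequencies: 14, 35, 47, 54, 61, 67, 75
n = 75; position = n/2 = 37.5.
This falls in the class [40, 50): L = 40, F = 35, f = 12, h = 10.
Median ≈ 40 + ((37.5 − 35) / 12) × 10 = 42.0833

42.08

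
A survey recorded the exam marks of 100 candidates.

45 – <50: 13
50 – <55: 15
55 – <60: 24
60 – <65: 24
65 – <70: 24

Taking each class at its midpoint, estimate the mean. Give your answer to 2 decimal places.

Midpoints: 47.5, 52.5, 57.5, 62.5, 67.5
Σfm = 13×47.5 + 15×52.5 + 24×57.5 + 24×62.5 + 24×67.5 = 5905
n = Σf = 100
Mean = 5905 / 100 = 59.0500

59.05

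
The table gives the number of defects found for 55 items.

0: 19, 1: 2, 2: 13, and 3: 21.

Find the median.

2

Cumulative frequencies: 19, 21, 34, 55
n = 55, so the median is the value in position (n+1)/2 = 28.
Position 28 falls at value 2.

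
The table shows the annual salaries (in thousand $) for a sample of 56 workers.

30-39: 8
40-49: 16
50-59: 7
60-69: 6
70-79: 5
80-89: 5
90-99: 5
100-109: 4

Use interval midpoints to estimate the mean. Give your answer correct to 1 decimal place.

61.5

Midpoints: 34.5, 44.5, 54.5, 64.5, 74.5, 84.5, 94.5, 104.5
Σfm = 8×34.5 + 16×44.5 + 7×54.5 + 6×64.5 + 5×74.5 + 5×84.5 + 5×94.5 + 4×104.5 = 3442
n = Σf = 56
Mean = 3442 / 56 = 61.4643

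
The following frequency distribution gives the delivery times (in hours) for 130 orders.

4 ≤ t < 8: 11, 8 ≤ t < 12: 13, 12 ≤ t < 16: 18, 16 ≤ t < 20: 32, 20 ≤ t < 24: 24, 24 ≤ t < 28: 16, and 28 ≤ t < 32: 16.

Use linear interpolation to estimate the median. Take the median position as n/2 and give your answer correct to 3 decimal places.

Cumulative frequencies: 11, 24, 42, 74, 98, 114, 130
n = 130; position = n/2 = 65.
This falls in the class 16 ≤ t < 20: L = 16, F = 42, f = 32, h = 4.
Median ≈ 16 + ((65 − 42) / 32) × 4 = 18.8750

18.875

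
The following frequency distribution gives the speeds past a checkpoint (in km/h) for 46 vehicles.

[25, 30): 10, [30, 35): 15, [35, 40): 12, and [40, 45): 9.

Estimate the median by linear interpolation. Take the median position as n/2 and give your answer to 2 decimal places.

Cumulative frequencies: 10, 25, 37, 46
n = 46; position = n/2 = 23.
This falls in the class [30, 35): L = 30, F = 10, f = 15, h = 5.
Median ≈ 30 + ((23 − 10) / 15) × 5 = 34.3333

34.33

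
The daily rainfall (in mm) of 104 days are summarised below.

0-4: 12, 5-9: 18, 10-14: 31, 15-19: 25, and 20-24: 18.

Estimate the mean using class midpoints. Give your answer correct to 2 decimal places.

Midpoints: 2, 7, 12, 17, 22
Σfm = 12×2 + 18×7 + 31×12 + 25×17 + 18×22 = 1343
n = Σf = 104
Mean = 1343 / 104 = 12.9135

12.91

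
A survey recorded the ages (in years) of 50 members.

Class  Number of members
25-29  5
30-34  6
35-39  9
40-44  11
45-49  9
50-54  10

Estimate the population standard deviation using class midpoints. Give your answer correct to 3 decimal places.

Midpoints: 27, 32, 37, 42, 47, 52
n = 50, Σfm = 2065, mean = 41.3000
Σfm² = 88435
Σf(m − x̄)² = Σfm² − (Σfm)²/n = 88435 − 2065²/50 = 3150.5000
Population variance = 3150.5000 / 50 = 63.0100
Standard deviation = √63.0100 = 7.9379

7.938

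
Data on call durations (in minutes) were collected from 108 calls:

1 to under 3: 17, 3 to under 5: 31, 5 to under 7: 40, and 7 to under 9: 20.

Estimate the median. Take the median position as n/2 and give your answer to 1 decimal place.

5.3

Cumulative frequencies: 17, 48, 88, 108
n = 108; position = n/2 = 54.
This falls in the class 5 to under 7: L = 5, F = 48, f = 40, h = 2.
Median ≈ 5 + ((54 − 48) / 40) × 2 = 5.3000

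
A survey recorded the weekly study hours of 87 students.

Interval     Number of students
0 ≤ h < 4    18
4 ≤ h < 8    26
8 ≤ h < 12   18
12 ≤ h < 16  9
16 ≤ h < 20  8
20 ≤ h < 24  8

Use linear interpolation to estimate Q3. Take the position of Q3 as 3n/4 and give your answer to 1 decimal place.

13.4

Cumulative frequencies: 18, 44, 62, 71, 79, 87
n = 87; position = 3n/4 = 65.25.
This falls in the class 12 ≤ h < 16: L = 12, F = 62, f = 9, h = 4.
Upper quartile ≈ 12 + ((65.25 − 62) / 9) × 4 = 13.4444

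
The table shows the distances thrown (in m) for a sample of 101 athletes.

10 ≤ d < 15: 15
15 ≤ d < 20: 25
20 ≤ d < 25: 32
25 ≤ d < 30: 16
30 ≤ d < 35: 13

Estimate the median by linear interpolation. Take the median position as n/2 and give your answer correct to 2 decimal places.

21.64

Cumulative frequencies: 15, 40, 72, 88, 101
n = 101; position = n/2 = 50.5.
This falls in the class 20 ≤ d < 25: L = 20, F = 40, f = 32, h = 5.
Median ≈ 20 + ((50.5 − 40) / 32) × 5 = 21.6406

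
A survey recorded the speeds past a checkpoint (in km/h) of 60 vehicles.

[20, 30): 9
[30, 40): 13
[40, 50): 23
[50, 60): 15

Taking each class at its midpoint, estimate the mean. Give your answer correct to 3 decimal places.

Midpoints: 25, 35, 45, 55
Σfm = 9×25 + 13×35 + 23×45 + 15×55 = 2540
n = Σf = 60
Mean = 2540 / 60 = 42.3333

42.333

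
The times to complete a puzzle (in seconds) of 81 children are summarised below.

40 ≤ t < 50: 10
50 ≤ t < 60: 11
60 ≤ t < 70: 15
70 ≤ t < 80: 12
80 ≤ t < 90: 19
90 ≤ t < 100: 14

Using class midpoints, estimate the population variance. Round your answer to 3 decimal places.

270.447

Midpoints: 45, 55, 65, 75, 85, 95
n = 81, Σfm = 5875, mean = 72.5309
Σfm² = 448025
Σf(m − x̄)² = Σfm² − (Σfm)²/n = 448025 − 5875²/81 = 21906.1728
Population variance = 21906.1728 / 81 = 270.4466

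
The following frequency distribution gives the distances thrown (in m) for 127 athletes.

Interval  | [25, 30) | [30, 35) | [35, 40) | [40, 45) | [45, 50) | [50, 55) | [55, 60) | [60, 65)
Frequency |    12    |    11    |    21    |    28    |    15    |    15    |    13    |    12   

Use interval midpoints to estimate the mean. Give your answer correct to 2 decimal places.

Midpoints: 27.5, 32.5, 37.5, 42.5, 47.5, 52.5, 57.5, 62.5
Σfm = 12×27.5 + 11×32.5 + 21×37.5 + 28×42.5 + 15×47.5 + 15×52.5 + 13×57.5 + 12×62.5 = 5662.5
n = Σf = 127
Mean = 5662.5 / 127 = 44.5866

44.59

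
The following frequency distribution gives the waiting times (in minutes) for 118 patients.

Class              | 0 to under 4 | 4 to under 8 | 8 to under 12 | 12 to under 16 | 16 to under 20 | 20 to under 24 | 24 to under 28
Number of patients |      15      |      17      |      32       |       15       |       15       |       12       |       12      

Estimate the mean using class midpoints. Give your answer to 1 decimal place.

12.8

Midpoints: 2, 6, 10, 14, 18, 22, 26
Σfm = 15×2 + 17×6 + 32×10 + 15×14 + 15×18 + 12×22 + 12×26 = 1508
n = Σf = 118
Mean = 1508 / 118 = 12.7797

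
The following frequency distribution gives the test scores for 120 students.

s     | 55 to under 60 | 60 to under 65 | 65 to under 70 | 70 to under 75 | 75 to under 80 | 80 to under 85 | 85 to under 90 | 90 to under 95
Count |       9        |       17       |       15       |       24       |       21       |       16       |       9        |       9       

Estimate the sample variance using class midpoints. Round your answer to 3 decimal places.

96.779

Midpoints: 57.5, 62.5, 67.5, 72.5, 77.5, 82.5, 87.5, 92.5
n = 120, Σfm = 8900, mean = 74.1667
Σfm² = 671600
Σf(m − x̄)² = Σfm² − (Σfm)²/n = 671600 − 8900²/120 = 11516.6667
Sample variance = 11516.6667 / 119 = 96.7787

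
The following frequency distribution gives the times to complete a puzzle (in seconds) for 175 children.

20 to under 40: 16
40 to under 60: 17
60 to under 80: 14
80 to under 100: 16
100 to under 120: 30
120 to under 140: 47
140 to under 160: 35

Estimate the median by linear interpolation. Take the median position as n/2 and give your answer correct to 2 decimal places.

116.33

Cumulative frequencies: 16, 33, 47, 63, 93, 140, 175
n = 175; position = n/2 = 87.5.
This falls in the class 100 to under 120: L = 100, F = 63, f = 30, h = 20.
Median ≈ 100 + ((87.5 − 63) / 30) × 20 = 116.3333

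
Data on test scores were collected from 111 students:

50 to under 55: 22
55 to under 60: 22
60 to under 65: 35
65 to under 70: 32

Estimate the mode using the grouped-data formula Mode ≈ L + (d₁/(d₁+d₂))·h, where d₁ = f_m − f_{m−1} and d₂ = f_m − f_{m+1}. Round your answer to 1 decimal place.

Modal class: 60 to under 65 (highest frequency 35).
d₁ = 35 − 22 = 13, d₂ = 35 − 32 = 3
Mode ≈ 60 + (13/(13+3)) × 5 = 60 + 4.0625 = 64.0625

64.1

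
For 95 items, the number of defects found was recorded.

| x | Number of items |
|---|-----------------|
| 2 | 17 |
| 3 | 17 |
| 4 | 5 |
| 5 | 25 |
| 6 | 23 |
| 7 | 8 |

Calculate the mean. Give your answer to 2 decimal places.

Values: 2, 3, 4, 5, 6, 7
Σfx = 17×2 + 17×3 + 5×4 + 25×5 + 23×6 + 8×7 = 424
n = Σf = 95
Mean = 424 / 95 = 4.4632

4.46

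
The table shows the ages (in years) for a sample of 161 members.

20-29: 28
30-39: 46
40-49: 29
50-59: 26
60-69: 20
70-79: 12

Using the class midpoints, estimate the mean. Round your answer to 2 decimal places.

Midpoints: 24.5, 34.5, 44.5, 54.5, 64.5, 74.5
Σfm = 28×24.5 + 46×34.5 + 29×44.5 + 26×54.5 + 20×64.5 + 12×74.5 = 7164.5
n = Σf = 161
Mean = 7164.5 / 161 = 44.5000

44.50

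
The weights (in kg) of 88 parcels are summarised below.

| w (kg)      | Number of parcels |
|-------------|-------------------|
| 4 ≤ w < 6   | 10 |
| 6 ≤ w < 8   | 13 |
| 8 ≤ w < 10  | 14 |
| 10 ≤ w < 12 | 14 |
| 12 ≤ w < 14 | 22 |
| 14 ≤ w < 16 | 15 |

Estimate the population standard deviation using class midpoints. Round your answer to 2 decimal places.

Midpoints: 5, 7, 9, 11, 13, 15
n = 88, Σfm = 932, mean = 10.5909
Σfm² = 10808
Σf(m − x̄)² = Σfm² − (Σfm)²/n = 10808 − 932²/88 = 937.2727
Population variance = 937.2727 / 88 = 10.6508
Standard deviation = √10.6508 = 3.2636

3.26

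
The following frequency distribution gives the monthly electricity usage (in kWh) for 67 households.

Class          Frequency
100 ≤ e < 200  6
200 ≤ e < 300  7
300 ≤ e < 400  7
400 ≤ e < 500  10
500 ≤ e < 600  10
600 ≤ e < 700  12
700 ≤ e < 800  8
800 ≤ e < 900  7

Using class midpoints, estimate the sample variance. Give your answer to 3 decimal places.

Midpoints: 150, 250, 350, 450, 550, 650, 750, 850
n = 67, Σfm = 34850, mean = 520.1493
Σfm² = 21107500
Σf(m − x̄)² = Σfm² − (Σfm)²/n = 21107500 − 34850²/67 = 2980298.5075
Sample variance = 2980298.5075 / 66 = 45156.0380

45156.038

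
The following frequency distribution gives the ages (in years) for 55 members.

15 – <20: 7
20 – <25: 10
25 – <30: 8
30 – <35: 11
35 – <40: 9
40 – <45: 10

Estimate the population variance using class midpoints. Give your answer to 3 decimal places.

69.421

Midpoints: 17.5, 22.5, 27.5, 32.5, 37.5, 42.5
n = 55, Σfm = 1687.5, mean = 30.6818
Σfm² = 55593.75
Σf(m − x̄)² = Σfm² − (Σfm)²/n = 55593.75 − 1687.5²/55 = 3818.1818
Population variance = 3818.1818 / 55 = 69.4215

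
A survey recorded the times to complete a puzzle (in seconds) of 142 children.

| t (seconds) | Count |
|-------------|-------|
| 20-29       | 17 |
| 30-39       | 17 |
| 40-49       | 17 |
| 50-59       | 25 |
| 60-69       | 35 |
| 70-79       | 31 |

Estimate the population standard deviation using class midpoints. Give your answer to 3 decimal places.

Midpoints: 24.5, 34.5, 44.5, 54.5, 64.5, 74.5
n = 142, Σfm = 7689, mean = 54.1479
Σfm² = 456025.5
Σf(m − x̄)² = Σfm² − (Σfm)²/n = 456025.5 − 7689²/142 = 39682.3944
Population variance = 39682.3944 / 142 = 279.4535
Standard deviation = √279.4535 = 16.7169

16.717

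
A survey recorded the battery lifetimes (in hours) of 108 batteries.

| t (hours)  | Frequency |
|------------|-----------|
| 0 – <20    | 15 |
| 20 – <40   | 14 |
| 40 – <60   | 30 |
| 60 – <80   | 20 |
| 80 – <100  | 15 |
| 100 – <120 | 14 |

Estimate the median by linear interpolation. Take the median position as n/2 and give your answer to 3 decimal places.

Cumulative frequencies: 15, 29, 59, 79, 94, 108
n = 108; position = n/2 = 54.
This falls in the class 40 – <60: L = 40, F = 29, f = 30, h = 20.
Median ≈ 40 + ((54 − 29) / 30) × 20 = 56.6667

56.667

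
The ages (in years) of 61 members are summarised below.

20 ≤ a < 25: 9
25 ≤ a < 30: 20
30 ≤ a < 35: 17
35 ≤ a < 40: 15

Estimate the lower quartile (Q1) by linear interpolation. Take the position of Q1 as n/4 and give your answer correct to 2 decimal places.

Cumulative frequencies: 9, 29, 46, 61
n = 61; position = n/4 = 15.25.
This falls in the class 25 ≤ a < 30: L = 25, F = 9, f = 20, h = 5.
Lower quartile ≈ 25 + ((15.25 − 9) / 20) × 5 = 26.5625

26.56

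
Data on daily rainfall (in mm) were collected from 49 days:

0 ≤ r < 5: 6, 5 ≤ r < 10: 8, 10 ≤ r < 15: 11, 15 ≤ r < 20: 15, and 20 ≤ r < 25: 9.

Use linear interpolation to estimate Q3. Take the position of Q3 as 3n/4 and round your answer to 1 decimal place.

Cumulative frequencies: 6, 14, 25, 40, 49
n = 49; position = 3n/4 = 36.75.
This falls in the class 15 ≤ r < 20: L = 15, F = 25, f = 15, h = 5.
Upper quartile ≈ 15 + ((36.75 − 25) / 15) × 5 = 18.9167

18.9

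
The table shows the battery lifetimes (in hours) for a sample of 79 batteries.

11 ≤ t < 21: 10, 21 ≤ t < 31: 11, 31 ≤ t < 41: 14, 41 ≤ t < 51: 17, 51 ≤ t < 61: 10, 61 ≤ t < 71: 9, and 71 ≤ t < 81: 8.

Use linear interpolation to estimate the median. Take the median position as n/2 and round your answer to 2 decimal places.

Cumulative frequencies: 10, 21, 35, 52, 62, 71, 79
n = 79; position = n/2 = 39.5.
This falls in the class 41 ≤ t < 51: L = 41, F = 35, f = 17, h = 10.
Median ≈ 41 + ((39.5 − 35) / 17) × 10 = 43.6471

43.65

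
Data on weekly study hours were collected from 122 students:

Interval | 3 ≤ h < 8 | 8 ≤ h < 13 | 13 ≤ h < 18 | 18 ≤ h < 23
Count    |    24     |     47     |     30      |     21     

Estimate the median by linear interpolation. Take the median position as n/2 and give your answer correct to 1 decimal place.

Cumulative frequencies: 24, 71, 101, 122
n = 122; position = n/2 = 61.
This falls in the class 8 ≤ h < 13: L = 8, F = 24, f = 47, h = 5.
Median ≈ 8 + ((61 − 24) / 47) × 5 = 11.9362

11.9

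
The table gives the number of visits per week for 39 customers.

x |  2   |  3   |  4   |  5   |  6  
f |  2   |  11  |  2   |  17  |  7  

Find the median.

5

Cumulative frequencies: 2, 13, 15, 32, 39
n = 39, so the median is the value in position (n+1)/2 = 20.
Position 20 falls at value 5.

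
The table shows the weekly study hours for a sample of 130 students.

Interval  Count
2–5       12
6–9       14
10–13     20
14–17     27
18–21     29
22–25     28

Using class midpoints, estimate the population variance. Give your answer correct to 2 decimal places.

Midpoints: 3.5, 7.5, 11.5, 15.5, 19.5, 23.5
n = 130, Σfm = 2019, mean = 15.5308
Σfm² = 36556.5
Σf(m − x̄)² = Σfm² − (Σfm)²/n = 36556.5 − 2019²/130 = 5199.8769
Population variance = 5199.8769 / 130 = 39.9991

40.00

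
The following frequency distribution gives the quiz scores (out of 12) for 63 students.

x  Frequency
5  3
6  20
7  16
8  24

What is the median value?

Cumulative frequencies: 3, 23, 39, 63
n = 63, so the median is the value in position (n+1)/2 = 32.
Position 32 falls at value 7.

7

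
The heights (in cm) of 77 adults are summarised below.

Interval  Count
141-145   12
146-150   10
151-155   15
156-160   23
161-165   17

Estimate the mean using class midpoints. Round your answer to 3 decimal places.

Midpoints: 143, 148, 153, 158, 163
Σfm = 12×143 + 10×148 + 15×153 + 23×158 + 17×163 = 11896
n = Σf = 77
Mean = 11896 / 77 = 154.4935

154.494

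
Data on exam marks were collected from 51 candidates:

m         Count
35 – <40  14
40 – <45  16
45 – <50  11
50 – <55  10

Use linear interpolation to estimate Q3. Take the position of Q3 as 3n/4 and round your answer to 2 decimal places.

Cumulative frequencies: 14, 30, 41, 51
n = 51; position = 3n/4 = 38.25.
This falls in the class 45 – <50: L = 45, F = 30, f = 11, h = 5.
Upper quartile ≈ 45 + ((38.25 − 30) / 11) × 5 = 48.7500

48.75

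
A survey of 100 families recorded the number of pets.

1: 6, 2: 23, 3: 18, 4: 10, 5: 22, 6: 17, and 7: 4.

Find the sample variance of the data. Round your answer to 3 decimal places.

Values: 1, 2, 3, 4, 5, 6, 7
n = 100, Σfx = 386, mean = 3.8600
Σfx² = 1778
Σf(x − x̄)² = Σfx² − (Σfx)²/n = 1778 − 386²/100 = 288.0400
Sample variance = 288.0400 / 99 = 2.9095

2.909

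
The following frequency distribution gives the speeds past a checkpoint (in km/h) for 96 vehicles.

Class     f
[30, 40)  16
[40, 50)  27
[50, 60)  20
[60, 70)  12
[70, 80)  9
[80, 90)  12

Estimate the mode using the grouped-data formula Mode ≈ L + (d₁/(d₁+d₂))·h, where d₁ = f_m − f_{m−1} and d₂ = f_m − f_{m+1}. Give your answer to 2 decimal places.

46.11

Modal class: [40, 50) (highest frequency 27).
d₁ = 27 − 16 = 11, d₂ = 27 − 20 = 7
Mode ≈ 40 + (11/(11+7)) × 10 = 40 + 6.1111 = 46.1111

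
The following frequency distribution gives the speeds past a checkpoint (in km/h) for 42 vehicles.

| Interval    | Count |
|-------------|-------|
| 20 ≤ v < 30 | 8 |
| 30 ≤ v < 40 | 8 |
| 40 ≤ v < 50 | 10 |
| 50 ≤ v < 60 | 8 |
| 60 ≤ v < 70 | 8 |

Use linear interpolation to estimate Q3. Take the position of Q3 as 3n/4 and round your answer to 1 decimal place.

56.9

Cumulative frequencies: 8, 16, 26, 34, 42
n = 42; position = 3n/4 = 31.5.
This falls in the class 50 ≤ v < 60: L = 50, F = 26, f = 8, h = 10.
Upper quartile ≈ 50 + ((31.5 − 26) / 8) × 10 = 56.8750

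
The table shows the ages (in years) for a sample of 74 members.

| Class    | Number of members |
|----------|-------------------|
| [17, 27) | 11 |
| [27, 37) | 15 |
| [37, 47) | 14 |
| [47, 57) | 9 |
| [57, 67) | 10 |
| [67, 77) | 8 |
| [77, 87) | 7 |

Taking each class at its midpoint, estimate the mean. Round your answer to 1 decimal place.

47.9

Midpoints: 22, 32, 42, 52, 62, 72, 82
Σfm = 11×22 + 15×32 + 14×42 + 9×52 + 10×62 + 8×72 + 7×82 = 3548
n = Σf = 74
Mean = 3548 / 74 = 47.9459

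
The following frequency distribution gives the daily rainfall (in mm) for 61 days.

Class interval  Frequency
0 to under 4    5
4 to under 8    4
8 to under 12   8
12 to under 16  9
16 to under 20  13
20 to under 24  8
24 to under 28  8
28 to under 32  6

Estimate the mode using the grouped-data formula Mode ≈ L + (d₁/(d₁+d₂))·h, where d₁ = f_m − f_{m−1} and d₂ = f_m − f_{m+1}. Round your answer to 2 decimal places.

Modal class: 16 to under 20 (highest frequency 13).
d₁ = 13 − 9 = 4, d₂ = 13 − 8 = 5
Mode ≈ 16 + (4/(4+5)) × 4 = 16 + 1.7778 = 17.7778

17.78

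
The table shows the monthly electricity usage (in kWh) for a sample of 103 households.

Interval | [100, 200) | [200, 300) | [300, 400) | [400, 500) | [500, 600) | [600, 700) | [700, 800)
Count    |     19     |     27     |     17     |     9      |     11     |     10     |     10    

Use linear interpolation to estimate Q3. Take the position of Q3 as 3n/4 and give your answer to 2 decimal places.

547.73

Cumulative frequencies: 19, 46, 63, 72, 83, 93, 103
n = 103; position = 3n/4 = 77.25.
This falls in the class [500, 600): L = 500, F = 72, f = 11, h = 100.
Upper quartile ≈ 500 + ((77.25 − 72) / 11) × 100 = 547.7273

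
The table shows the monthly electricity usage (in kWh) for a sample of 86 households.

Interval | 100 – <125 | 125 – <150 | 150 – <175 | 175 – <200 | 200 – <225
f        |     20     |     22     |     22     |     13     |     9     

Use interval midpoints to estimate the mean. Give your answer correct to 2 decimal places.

Midpoints: 112.5, 137.5, 162.5, 187.5, 212.5
Σfm = 20×112.5 + 22×137.5 + 22×162.5 + 13×187.5 + 9×212.5 = 13200
n = Σf = 86
Mean = 13200 / 86 = 153.4884

153.49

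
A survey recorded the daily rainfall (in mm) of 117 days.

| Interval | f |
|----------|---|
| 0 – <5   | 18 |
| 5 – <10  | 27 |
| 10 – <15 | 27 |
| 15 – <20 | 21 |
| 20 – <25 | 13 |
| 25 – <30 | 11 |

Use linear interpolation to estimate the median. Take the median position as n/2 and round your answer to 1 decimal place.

Cumulative frequencies: 18, 45, 72, 93, 106, 117
n = 117; position = n/2 = 58.5.
This falls in the class 10 – <15: L = 10, F = 45, f = 27, h = 5.
Median ≈ 10 + ((58.5 − 45) / 27) × 5 = 12.5000

12.5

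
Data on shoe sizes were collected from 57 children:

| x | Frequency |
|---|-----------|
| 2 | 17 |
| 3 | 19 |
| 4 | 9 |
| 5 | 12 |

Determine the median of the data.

Cumulative frequencies: 17, 36, 45, 57
n = 57, so the median is the value in position (n+1)/2 = 29.
Position 29 falls at value 3.

3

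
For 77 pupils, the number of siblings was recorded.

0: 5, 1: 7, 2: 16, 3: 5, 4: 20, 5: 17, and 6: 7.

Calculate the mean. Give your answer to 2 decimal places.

Values: 0, 1, 2, 3, 4, 5, 6
Σfx = 5×0 + 7×1 + 16×2 + 5×3 + 20×4 + 17×5 + 7×6 = 261
n = Σf = 77
Mean = 261 / 77 = 3.3896

3.39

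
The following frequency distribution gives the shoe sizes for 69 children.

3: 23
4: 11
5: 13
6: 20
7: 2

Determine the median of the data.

Cumulative frequencies: 23, 34, 47, 67, 69
n = 69, so the median is the value in position (n+1)/2 = 35.
Position 35 falls at value 5.

5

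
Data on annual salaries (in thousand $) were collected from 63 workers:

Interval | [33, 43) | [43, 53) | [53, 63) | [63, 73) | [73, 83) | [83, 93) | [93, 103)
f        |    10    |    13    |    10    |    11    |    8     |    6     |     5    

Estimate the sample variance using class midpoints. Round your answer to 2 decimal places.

Midpoints: 38, 48, 58, 68, 78, 88, 98
n = 63, Σfm = 3974, mean = 63.0794
Σfm² = 272052
Σf(m − x̄)² = Σfm² − (Σfm)²/n = 272052 − 3974²/63 = 21374.6032
Sample variance = 21374.6032 / 62 = 344.7517

344.75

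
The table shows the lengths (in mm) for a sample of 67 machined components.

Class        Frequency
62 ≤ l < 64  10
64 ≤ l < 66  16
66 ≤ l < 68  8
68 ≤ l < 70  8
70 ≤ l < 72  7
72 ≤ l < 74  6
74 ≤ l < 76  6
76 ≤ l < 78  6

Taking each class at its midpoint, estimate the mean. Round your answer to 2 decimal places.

68.73

Midpoints: 63, 65, 67, 69, 71, 73, 75, 77
Σfm = 10×63 + 16×65 + 8×67 + 8×69 + 7×71 + 6×73 + 6×75 + 6×77 = 4605
n = Σf = 67
Mean = 4605 / 67 = 68.7313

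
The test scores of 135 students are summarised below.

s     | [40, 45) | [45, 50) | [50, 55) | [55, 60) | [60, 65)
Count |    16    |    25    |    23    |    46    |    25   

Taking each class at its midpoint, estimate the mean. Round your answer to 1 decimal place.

Midpoints: 42.5, 47.5, 52.5, 57.5, 62.5
Σfm = 16×42.5 + 25×47.5 + 23×52.5 + 46×57.5 + 25×62.5 = 7282.5
n = Σf = 135
Mean = 7282.5 / 135 = 53.9444

53.9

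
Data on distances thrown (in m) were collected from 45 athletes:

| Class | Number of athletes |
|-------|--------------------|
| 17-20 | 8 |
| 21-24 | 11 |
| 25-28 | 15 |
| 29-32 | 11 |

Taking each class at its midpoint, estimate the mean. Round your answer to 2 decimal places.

25.08

Midpoints: 18.5, 22.5, 26.5, 30.5
Σfm = 8×18.5 + 11×22.5 + 15×26.5 + 11×30.5 = 1128.5
n = Σf = 45
Mean = 1128.5 / 45 = 25.0778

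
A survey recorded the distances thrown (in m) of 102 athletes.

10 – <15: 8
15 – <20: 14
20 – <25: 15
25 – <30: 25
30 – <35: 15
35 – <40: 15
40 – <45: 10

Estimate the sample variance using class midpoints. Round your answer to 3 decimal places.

Midpoints: 12.5, 17.5, 22.5, 27.5, 32.5, 37.5, 42.5
n = 102, Σfm = 2845, mean = 27.8922
Σfm² = 87037.5
Σf(m − x̄)² = Σfm² − (Σfm)²/n = 87037.5 − 2845²/102 = 7684.3137
Sample variance = 7684.3137 / 101 = 76.0823

76.082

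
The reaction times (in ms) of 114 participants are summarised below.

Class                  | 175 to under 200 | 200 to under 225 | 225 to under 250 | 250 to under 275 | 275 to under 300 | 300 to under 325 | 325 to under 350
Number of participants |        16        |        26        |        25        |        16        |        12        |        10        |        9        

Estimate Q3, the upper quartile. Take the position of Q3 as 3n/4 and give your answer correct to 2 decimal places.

280.21

Cumulative frequencies: 16, 42, 67, 83, 95, 105, 114
n = 114; position = 3n/4 = 85.5.
This falls in the class 275 to under 300: L = 275, F = 83, f = 12, h = 25.
Upper quartile ≈ 275 + ((85.5 − 83) / 12) × 25 = 280.2083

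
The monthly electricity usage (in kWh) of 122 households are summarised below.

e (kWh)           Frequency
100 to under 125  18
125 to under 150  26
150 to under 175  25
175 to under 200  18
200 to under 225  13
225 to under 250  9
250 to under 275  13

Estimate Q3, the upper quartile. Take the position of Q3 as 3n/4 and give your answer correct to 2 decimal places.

Cumulative frequencies: 18, 44, 69, 87, 100, 109, 122
n = 122; position = 3n/4 = 91.5.
This falls in the class 200 to under 225: L = 200, F = 87, f = 13, h = 25.
Upper quartile ≈ 200 + ((91.5 − 87) / 13) × 25 = 208.6538

208.65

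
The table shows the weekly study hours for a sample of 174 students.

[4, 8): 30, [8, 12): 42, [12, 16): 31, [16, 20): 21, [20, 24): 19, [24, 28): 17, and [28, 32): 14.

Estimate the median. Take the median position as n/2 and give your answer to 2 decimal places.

13.94

Cumulative frequencies: 30, 72, 103, 124, 143, 160, 174
n = 174; position = n/2 = 87.
This falls in the class [12, 16): L = 12, F = 72, f = 31, h = 4.
Median ≈ 12 + ((87 − 72) / 31) × 4 = 13.9355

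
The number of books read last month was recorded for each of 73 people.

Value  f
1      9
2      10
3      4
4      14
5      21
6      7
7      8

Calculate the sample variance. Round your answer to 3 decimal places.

3.404

Values: 1, 2, 3, 4, 5, 6, 7
n = 73, Σfx = 300, mean = 4.1096
Σfx² = 1478
Σf(x − x̄)² = Σfx² − (Σfx)²/n = 1478 − 300²/73 = 245.1233
Sample variance = 245.1233 / 72 = 3.4045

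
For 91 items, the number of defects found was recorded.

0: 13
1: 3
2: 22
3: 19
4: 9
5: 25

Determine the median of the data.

3

Cumulative frequencies: 13, 16, 38, 57, 66, 91
n = 91, so the median is the value in position (n+1)/2 = 46.
Position 46 falls at value 3.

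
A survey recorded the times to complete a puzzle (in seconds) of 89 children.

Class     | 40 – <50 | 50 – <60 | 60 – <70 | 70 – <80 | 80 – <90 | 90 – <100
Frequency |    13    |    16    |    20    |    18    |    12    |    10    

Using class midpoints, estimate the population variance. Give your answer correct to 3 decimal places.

240.323

Midpoints: 45, 55, 65, 75, 85, 95
n = 89, Σfm = 6085, mean = 68.3708
Σfm² = 437425
Σf(m − x̄)² = Σfm² − (Σfm)²/n = 437425 − 6085²/89 = 21388.7640
Population variance = 21388.7640 / 89 = 240.3232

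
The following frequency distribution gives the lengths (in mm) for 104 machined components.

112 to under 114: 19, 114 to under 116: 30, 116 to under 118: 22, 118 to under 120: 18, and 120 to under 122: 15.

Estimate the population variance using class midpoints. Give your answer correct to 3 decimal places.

6.929

Midpoints: 113, 115, 117, 119, 121
n = 104, Σfm = 12128, mean = 116.6154
Σfm² = 1415032
Σf(m − x̄)² = Σfm² − (Σfm)²/n = 1415032 − 12128²/104 = 720.6154
Population variance = 720.6154 / 104 = 6.9290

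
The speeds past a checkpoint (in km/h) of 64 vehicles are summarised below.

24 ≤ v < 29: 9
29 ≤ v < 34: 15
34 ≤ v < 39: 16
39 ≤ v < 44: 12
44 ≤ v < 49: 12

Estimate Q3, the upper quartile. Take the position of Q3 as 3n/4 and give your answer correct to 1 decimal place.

Cumulative frequencies: 9, 24, 40, 52, 64
n = 64; position = 3n/4 = 48.
This falls in the class 39 ≤ v < 44: L = 39, F = 40, f = 12, h = 5.
Upper quartile ≈ 39 + ((48 − 40) / 12) × 5 = 42.3333

42.3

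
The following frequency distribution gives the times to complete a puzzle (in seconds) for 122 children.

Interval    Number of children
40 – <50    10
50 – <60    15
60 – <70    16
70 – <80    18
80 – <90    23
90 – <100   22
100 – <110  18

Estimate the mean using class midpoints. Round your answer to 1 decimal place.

Midpoints: 45, 55, 65, 75, 85, 95, 105
Σfm = 10×45 + 15×55 + 16×65 + 18×75 + 23×85 + 22×95 + 18×105 = 9600
n = Σf = 122
Mean = 9600 / 122 = 78.6885

78.7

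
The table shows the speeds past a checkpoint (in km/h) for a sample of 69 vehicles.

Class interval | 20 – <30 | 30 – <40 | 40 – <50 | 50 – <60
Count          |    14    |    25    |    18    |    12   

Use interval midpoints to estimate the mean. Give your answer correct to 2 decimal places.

39.06

Midpoints: 25, 35, 45, 55
Σfm = 14×25 + 25×35 + 18×45 + 12×55 = 2695
n = Σf = 69
Mean = 2695 / 69 = 39.0580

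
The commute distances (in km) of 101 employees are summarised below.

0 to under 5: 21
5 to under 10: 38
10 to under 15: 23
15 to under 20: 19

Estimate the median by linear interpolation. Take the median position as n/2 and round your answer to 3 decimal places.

Cumulative frequencies: 21, 59, 82, 101
n = 101; position = n/2 = 50.5.
This falls in the class 5 to under 10: L = 5, F = 21, f = 38, h = 5.
Median ≈ 5 + ((50.5 − 21) / 38) × 5 = 8.8816

8.882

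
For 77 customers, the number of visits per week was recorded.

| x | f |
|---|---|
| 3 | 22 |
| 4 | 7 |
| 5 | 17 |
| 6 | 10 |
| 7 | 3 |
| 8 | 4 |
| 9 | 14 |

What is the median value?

Cumulative frequencies: 22, 29, 46, 56, 59, 63, 77
n = 77, so the median is the value in position (n+1)/2 = 39.
Position 39 falls at value 5.

5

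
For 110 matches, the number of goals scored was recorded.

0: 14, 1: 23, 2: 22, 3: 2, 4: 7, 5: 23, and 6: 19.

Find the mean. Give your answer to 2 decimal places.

Values: 0, 1, 2, 3, 4, 5, 6
Σfx = 14×0 + 23×1 + 22×2 + 2×3 + 7×4 + 23×5 + 19×6 = 330
n = Σf = 110
Mean = 330 / 110 = 3.0000

3.00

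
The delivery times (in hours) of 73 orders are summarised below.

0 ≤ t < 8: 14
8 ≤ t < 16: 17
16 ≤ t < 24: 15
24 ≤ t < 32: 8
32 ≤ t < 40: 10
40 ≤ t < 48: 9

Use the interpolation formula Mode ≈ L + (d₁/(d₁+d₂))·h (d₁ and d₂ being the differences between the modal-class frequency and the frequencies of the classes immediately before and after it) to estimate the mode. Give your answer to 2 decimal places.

Modal class: 8 ≤ t < 16 (highest frequency 17).
d₁ = 17 − 14 = 3, d₂ = 17 − 15 = 2
Mode ≈ 8 + (3/(3+2)) × 8 = 8 + 4.8000 = 12.8000

12.80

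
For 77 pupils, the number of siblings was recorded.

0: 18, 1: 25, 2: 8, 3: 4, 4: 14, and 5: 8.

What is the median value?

1

Cumulative frequencies: 18, 43, 51, 55, 69, 77
n = 77, so the median is the value in position (n+1)/2 = 39.
Position 39 falls at value 1.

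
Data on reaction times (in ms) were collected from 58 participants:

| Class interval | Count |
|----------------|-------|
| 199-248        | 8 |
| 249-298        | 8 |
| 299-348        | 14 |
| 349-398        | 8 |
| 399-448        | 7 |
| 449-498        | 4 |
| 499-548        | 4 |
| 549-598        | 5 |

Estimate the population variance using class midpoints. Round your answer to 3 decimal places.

Midpoints: 223.5, 273.5, 323.5, 373.5, 423.5, 473.5, 523.5, 573.5
n = 58, Σfm = 21313, mean = 367.4655
Σfm² = 8472180.5
Σf(m − x̄)² = Σfm² − (Σfm)²/n = 8472180.5 − 21313²/58 = 640387.9310
Population variance = 640387.9310 / 58 = 11041.1712

11041.171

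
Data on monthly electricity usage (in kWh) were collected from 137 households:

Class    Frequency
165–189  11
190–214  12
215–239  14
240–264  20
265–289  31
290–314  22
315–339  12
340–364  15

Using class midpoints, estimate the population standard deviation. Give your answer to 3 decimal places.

Midpoints: 177, 202, 227, 252, 277, 302, 327, 352
n = 137, Σfm = 37024, mean = 270.2482
Σfm² = 10352548
Σf(m − x̄)² = Σfm² − (Σfm)²/n = 10352548 − 37024²/137 = 346879.5620
Population variance = 346879.5620 / 137 = 2531.9676
Standard deviation = √2531.9676 = 50.3187

50.319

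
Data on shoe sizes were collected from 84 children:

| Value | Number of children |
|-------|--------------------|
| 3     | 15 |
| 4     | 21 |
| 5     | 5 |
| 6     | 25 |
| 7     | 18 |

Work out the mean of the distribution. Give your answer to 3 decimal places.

5.119

Values: 3, 4, 5, 6, 7
Σfx = 15×3 + 21×4 + 5×5 + 25×6 + 18×7 = 430
n = Σf = 84
Mean = 430 / 84 = 5.1190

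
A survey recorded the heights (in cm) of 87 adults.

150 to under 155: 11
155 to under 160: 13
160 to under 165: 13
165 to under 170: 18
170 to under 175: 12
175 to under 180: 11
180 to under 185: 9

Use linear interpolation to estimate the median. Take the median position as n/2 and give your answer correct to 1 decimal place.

Cumulative frequencies: 11, 24, 37, 55, 67, 78, 87
n = 87; position = n/2 = 43.5.
This falls in the class 165 to under 170: L = 165, F = 37, f = 18, h = 5.
Median ≈ 165 + ((43.5 − 37) / 18) × 5 = 166.8056

166.8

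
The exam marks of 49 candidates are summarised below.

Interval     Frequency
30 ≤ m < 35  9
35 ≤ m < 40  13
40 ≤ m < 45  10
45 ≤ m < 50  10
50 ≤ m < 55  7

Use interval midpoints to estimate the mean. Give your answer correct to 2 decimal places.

41.79

Midpoints: 32.5, 37.5, 42.5, 47.5, 52.5
Σfm = 9×32.5 + 13×37.5 + 10×42.5 + 10×47.5 + 7×52.5 = 2047.5
n = Σf = 49
Mean = 2047.5 / 49 = 41.7857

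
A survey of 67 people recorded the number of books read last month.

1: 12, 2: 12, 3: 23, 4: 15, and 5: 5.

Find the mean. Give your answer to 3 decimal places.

2.836

Values: 1, 2, 3, 4, 5
Σfx = 12×1 + 12×2 + 23×3 + 15×4 + 5×5 = 190
n = Σf = 67
Mean = 190 / 67 = 2.8358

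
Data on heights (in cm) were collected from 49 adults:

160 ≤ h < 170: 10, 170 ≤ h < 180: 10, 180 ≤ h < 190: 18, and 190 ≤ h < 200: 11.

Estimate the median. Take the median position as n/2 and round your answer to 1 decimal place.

182.5

Cumulative frequencies: 10, 20, 38, 49
n = 49; position = n/2 = 24.5.
This falls in the class 180 ≤ h < 190: L = 180, F = 20, f = 18, h = 10.
Median ≈ 180 + ((24.5 − 20) / 18) × 10 = 182.5000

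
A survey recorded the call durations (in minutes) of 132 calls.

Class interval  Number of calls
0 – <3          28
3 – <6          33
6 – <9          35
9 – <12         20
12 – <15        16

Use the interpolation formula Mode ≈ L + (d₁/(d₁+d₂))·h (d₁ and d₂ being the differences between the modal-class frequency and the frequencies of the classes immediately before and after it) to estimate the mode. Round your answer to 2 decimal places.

Modal class: 6 – <9 (highest frequency 35).
d₁ = 35 − 33 = 2, d₂ = 35 − 20 = 15
Mode ≈ 6 + (2/(2+15)) × 3 = 6 + 0.3529 = 6.3529

6.35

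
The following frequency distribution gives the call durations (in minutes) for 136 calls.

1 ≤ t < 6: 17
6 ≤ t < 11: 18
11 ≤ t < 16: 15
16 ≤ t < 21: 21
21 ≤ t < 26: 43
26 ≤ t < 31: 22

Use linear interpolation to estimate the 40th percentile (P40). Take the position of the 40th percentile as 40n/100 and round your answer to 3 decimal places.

17.048

Cumulative frequencies: 17, 35, 50, 71, 114, 136
n = 136; position = 40n/100 = 54.4.
This falls in the class 16 ≤ t < 21: L = 16, F = 50, f = 21, h = 5.
40th percentile ≈ 16 + ((54.4 − 50) / 21) × 5 = 17.0476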